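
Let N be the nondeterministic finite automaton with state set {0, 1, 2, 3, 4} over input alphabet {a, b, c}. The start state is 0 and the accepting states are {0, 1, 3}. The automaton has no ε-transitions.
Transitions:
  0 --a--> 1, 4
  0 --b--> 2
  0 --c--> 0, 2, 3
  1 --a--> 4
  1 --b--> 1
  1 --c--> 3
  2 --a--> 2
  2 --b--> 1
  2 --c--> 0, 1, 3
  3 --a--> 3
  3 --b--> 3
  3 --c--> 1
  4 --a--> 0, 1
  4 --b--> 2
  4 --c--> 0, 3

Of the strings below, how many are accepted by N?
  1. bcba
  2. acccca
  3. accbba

bcba: accepted
acccca: accepted
accbba: accepted

3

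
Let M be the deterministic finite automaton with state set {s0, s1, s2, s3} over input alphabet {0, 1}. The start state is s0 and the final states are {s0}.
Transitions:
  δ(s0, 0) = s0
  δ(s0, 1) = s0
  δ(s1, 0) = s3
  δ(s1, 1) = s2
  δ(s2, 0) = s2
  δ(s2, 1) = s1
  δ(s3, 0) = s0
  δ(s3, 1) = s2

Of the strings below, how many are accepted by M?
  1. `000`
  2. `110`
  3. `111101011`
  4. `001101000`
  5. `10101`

`000`: accepted
`110`: accepted
`111101011`: accepted
`001101000`: accepted
`10101`: accepted

5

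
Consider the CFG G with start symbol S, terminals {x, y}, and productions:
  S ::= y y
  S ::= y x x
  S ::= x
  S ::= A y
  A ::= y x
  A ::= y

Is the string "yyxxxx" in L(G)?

no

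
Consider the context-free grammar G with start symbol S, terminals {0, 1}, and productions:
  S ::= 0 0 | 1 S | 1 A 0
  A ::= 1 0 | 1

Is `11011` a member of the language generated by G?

no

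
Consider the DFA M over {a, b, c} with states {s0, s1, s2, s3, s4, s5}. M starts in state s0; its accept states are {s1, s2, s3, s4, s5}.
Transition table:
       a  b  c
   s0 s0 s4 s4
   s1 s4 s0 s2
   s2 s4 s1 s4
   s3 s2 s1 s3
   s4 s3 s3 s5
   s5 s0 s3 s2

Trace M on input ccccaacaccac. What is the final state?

s4

s0 --c--> s4
s4 --c--> s5
s5 --c--> s2
s2 --c--> s4
s4 --a--> s3
s3 --a--> s2
s2 --c--> s4
s4 --a--> s3
s3 --c--> s3
s3 --c--> s3
s3 --a--> s2
s2 --c--> s4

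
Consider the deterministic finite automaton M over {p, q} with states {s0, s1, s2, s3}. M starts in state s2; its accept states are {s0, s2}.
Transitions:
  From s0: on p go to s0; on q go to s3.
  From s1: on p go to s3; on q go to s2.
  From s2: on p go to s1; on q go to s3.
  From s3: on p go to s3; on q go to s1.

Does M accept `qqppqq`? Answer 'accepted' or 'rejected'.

accepted

s2 --q--> s3
s3 --q--> s1
s1 --p--> s3
s3 --p--> s3
s3 --q--> s1
s1 --q--> s2
End in state s2, which is an accepting state.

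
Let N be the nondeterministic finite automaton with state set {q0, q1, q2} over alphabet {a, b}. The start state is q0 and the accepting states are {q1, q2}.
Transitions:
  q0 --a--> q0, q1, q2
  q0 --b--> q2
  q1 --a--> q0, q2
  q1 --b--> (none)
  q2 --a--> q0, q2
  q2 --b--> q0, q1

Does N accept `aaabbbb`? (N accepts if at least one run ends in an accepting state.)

accepted

Start: {q0}
read a: {q0, q1, q2}
read a: {q0, q1, q2}
read a: {q0, q1, q2}
read b: {q0, q1, q2}
read b: {q0, q1, q2}
read b: {q0, q1, q2}
read b: {q0, q1, q2}
Reachable ∩ accepting = {q1, q2} — nonempty.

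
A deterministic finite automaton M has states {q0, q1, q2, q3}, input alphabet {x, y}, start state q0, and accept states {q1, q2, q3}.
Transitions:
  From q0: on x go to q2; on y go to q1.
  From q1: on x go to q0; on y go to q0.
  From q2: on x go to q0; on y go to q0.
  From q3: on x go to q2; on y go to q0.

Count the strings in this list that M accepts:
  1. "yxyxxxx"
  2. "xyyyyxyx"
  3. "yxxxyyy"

"yxyxxxx": accepted
"xyyyyxyx": rejected
"yxxxyyy": accepted

2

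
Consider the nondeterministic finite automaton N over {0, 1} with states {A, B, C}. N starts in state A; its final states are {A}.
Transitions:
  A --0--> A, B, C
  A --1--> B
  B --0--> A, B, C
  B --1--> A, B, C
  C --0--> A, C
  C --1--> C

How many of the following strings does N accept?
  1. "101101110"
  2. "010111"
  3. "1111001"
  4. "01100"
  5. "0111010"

"101101110": accepted
"010111": accepted
"1111001": accepted
"01100": accepted
"0111010": accepted

5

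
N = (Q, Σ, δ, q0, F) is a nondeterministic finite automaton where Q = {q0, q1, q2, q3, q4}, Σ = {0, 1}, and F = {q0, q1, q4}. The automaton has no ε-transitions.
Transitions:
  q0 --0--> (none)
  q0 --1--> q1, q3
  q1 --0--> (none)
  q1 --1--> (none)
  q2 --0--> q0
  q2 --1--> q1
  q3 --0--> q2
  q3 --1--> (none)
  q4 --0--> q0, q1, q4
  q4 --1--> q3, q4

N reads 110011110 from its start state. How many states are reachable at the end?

0

Start: {q0}
read 1: {q1, q3}
read 1: {}
The reachable set is empty and stays empty for the remaining 7 symbols.
Final reachable set {} has 0 states.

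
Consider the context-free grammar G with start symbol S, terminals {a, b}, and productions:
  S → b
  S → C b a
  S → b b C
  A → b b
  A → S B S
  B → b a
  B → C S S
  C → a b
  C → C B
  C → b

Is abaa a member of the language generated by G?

no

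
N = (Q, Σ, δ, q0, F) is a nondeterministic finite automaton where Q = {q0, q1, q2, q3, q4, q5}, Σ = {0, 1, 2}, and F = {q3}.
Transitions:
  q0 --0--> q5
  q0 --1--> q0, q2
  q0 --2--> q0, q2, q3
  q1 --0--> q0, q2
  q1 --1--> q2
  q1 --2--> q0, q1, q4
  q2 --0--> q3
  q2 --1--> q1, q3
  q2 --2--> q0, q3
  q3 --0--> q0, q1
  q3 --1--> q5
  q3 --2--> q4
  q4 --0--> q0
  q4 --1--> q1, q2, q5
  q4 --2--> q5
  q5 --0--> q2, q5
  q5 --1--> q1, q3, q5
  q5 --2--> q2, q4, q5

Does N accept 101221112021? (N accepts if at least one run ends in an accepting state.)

accepted

Start: {q0}
read 1: {q0, q2}
read 0: {q3, q5}
read 1: {q1, q3, q5}
read 2: {q0, q1, q2, q4, q5}
read 2: {q0, q1, q2, q3, q4, q5}
read 1: {q0, q1, q2, q3, q5}
read 1: {q0, q1, q2, q3, q5}
read 1: {q0, q1, q2, q3, q5}
read 2: {q0, q1, q2, q3, q4, q5}
read 0: {q0, q1, q2, q3, q5}
read 2: {q0, q1, q2, q3, q4, q5}
read 1: {q0, q1, q2, q3, q5}
Reachable ∩ accepting = {q3} — nonempty.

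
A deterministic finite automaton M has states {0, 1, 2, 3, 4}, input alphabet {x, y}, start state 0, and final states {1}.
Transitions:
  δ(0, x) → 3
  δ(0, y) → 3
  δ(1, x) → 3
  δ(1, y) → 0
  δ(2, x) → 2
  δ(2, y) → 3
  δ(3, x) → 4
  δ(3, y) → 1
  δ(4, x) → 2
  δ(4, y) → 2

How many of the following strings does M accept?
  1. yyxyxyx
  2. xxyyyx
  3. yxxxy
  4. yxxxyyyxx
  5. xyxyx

0

yyxyxyx: rejected
xxyyyx: rejected
yxxxy: rejected
yxxxyyyxx: rejected
xyxyx: rejected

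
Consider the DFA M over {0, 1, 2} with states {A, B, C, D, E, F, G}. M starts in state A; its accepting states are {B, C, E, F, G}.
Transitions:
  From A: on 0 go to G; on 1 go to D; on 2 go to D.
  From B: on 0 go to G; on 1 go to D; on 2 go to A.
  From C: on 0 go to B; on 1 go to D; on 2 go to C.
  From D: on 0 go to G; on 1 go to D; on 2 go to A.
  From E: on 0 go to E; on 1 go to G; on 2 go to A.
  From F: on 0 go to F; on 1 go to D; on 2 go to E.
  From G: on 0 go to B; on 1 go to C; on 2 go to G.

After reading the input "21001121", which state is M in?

A --2--> D
D --1--> D
D --0--> G
G --0--> B
B --1--> D
D --1--> D
D --2--> A
A --1--> D

D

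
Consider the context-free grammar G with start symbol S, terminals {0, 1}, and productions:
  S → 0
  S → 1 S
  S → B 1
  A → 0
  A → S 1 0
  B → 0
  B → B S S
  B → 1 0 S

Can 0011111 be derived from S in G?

no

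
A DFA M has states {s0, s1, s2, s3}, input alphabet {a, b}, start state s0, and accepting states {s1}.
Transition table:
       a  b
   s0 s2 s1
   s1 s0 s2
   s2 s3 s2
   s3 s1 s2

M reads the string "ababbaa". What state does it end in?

s0 --a--> s2
s2 --b--> s2
s2 --a--> s3
s3 --b--> s2
s2 --b--> s2
s2 --a--> s3
s3 --a--> s1

s1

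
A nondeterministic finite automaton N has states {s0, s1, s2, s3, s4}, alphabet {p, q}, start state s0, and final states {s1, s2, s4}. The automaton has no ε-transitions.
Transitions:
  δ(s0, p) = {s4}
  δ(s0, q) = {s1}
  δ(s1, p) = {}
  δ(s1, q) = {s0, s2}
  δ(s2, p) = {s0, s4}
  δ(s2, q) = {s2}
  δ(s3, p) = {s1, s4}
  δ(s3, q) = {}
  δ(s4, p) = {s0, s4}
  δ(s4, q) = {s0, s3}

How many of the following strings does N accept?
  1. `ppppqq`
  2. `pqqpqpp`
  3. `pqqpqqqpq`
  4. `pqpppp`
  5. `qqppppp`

`ppppqq`: accepted
`pqqpqpp`: rejected
`pqqpqqqpq`: rejected
`pqpppp`: accepted
`qqppppp`: accepted

3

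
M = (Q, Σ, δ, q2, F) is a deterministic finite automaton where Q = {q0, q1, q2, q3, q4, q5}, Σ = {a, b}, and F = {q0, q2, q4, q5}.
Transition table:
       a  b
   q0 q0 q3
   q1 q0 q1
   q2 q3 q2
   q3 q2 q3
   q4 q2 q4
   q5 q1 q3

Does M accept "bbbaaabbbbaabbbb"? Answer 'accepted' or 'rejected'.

rejected

q2 --b--> q2
q2 --b--> q2
q2 --b--> q2
q2 --a--> q3
q3 --a--> q2
q2 --a--> q3
q3 --b--> q3
q3 --b--> q3
q3 --b--> q3
q3 --b--> q3
q3 --a--> q2
q2 --a--> q3
q3 --b--> q3
q3 --b--> q3
q3 --b--> q3
q3 --b--> q3
End in state q3, which is not an accepting state.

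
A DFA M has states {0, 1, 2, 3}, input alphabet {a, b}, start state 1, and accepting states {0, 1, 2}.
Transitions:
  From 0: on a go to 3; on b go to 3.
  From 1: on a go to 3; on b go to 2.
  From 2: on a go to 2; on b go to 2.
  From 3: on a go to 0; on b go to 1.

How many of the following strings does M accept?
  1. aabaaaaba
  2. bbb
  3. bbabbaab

aabaaaaba: rejected
bbb: accepted
bbabbaab: accepted

2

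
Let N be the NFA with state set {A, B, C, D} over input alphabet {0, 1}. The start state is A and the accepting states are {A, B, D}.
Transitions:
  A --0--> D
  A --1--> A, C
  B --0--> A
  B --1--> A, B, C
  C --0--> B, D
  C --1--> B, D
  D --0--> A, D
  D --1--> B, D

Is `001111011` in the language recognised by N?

accepted

Start: {A}
read 0: {D}
read 0: {A, D}
read 1: {A, B, C, D}
read 1: {A, B, C, D}
read 1: {A, B, C, D}
read 1: {A, B, C, D}
read 0: {A, B, D}
read 1: {A, B, C, D}
read 1: {A, B, C, D}
Reachable ∩ accepting = {A, B, D} — nonempty.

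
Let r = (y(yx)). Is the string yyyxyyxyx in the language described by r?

No split of yyyxyyxyx into u·v has y matching u and (yx) matching v.

no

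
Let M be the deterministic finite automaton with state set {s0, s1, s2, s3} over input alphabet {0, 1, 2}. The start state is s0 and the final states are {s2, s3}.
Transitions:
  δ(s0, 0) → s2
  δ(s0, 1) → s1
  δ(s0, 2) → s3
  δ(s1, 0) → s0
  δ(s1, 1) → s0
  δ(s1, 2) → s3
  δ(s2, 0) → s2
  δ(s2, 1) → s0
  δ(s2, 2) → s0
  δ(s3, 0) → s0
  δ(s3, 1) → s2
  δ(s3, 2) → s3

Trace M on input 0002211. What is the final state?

s0

s0 --0--> s2
s2 --0--> s2
s2 --0--> s2
s2 --2--> s0
s0 --2--> s3
s3 --1--> s2
s2 --1--> s0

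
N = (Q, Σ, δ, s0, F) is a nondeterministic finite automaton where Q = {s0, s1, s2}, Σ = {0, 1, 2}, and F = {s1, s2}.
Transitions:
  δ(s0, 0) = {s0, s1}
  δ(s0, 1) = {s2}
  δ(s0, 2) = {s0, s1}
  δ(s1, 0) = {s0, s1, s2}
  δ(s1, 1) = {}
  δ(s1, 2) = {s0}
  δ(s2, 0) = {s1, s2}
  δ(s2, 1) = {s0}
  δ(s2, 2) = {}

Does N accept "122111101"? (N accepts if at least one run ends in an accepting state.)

rejected

Start: {s0}
read 1: {s2}
read 2: {}
The reachable set is empty and stays empty for the remaining 7 symbols.
Reachable ∩ accepting = {} — empty.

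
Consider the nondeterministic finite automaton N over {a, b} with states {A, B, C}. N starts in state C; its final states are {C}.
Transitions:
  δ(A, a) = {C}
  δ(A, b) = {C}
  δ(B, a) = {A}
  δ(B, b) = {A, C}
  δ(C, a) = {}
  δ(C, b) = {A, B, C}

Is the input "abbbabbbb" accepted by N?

rejected

Start: {C}
read a: {}
The reachable set is empty and stays empty for the remaining 8 symbols.
Reachable ∩ accepting = {} — empty.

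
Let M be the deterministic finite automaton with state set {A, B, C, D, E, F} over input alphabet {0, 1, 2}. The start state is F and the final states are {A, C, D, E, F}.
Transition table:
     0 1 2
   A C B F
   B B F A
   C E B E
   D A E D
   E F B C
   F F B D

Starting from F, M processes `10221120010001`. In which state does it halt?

F

F --1--> B
B --0--> B
B --2--> A
A --2--> F
F --1--> B
B --1--> F
F --2--> D
D --0--> A
A --0--> C
C --1--> B
B --0--> B
B --0--> B
B --0--> B
B --1--> F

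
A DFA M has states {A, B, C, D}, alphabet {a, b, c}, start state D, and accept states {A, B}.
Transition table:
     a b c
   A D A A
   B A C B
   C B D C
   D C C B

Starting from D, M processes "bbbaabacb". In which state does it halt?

D --b--> C
C --b--> D
D --b--> C
C --a--> B
B --a--> A
A --b--> A
A --a--> D
D --c--> B
B --b--> C

C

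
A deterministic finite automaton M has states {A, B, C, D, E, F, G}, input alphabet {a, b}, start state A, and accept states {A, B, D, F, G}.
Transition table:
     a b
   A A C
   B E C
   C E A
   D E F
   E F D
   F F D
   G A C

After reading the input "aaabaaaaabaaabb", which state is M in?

F

A --a--> A
A --a--> A
A --a--> A
A --b--> C
C --a--> E
E --a--> F
F --a--> F
F --a--> F
F --a--> F
F --b--> D
D --a--> E
E --a--> F
F --a--> F
F --b--> D
D --b--> F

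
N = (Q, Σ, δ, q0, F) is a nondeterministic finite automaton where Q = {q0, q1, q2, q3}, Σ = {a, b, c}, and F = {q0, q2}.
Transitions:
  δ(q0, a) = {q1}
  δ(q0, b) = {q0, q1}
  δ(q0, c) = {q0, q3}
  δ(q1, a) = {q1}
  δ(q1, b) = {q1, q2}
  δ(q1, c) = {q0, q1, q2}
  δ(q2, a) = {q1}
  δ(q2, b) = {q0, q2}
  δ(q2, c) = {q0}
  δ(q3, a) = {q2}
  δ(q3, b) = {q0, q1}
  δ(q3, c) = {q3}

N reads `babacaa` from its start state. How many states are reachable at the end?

1

Start: {q0}
read b: {q0, q1}
read a: {q1}
read b: {q1, q2}
read a: {q1}
read c: {q0, q1, q2}
read a: {q1}
read a: {q1}
Final reachable set {q1} has 1 state.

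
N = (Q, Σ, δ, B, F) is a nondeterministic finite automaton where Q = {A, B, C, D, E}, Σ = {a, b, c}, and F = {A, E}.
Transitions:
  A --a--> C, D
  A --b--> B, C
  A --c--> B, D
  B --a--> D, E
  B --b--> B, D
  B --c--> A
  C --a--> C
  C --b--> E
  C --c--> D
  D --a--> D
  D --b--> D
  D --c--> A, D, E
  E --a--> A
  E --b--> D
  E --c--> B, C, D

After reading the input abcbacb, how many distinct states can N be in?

Start: {B}
read a: {D, E}
read b: {D}
read c: {A, D, E}
read b: {B, C, D}
read a: {C, D, E}
read c: {A, B, C, D, E}
read b: {B, C, D, E}
Final reachable set {B, C, D, E} has 4 states.

4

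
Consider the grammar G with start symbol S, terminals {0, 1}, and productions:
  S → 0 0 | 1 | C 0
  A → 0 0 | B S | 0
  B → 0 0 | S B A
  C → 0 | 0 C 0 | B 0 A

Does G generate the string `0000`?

yes

S ⇒ C0 ⇒ 0C00 ⇒ 0000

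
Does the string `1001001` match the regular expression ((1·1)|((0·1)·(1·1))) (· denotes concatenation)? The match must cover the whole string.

no

Neither (1·1) nor ((0·1)·(1·1)) matches 1001001.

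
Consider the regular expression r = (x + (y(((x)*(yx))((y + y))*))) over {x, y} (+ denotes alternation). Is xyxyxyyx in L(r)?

Neither x nor (y(((x)*(yx))((y+y))*)) matches xyxyxyyx.

no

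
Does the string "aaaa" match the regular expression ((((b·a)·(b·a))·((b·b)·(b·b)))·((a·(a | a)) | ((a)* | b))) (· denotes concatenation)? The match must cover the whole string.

no

No split of aaaa into u·v has (((b·a)·(b·a))·((b·b)·(b·b))) matching u and ((a·(a|a))|((a)*|b)) matching v.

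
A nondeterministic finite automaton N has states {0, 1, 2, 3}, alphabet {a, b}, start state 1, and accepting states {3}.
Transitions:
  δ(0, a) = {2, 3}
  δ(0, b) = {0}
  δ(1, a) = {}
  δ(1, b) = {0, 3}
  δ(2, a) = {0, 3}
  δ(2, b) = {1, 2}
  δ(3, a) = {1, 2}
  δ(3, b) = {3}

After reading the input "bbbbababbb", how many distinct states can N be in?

Start: {1}
read b: {0, 3}
read b: {0, 3}
read b: {0, 3}
read b: {0, 3}
read a: {1, 2, 3}
read b: {0, 1, 2, 3}
read a: {0, 1, 2, 3}
read b: {0, 1, 2, 3}
read b: {0, 1, 2, 3}
read b: {0, 1, 2, 3}
Final reachable set {0, 1, 2, 3} has 4 states.

4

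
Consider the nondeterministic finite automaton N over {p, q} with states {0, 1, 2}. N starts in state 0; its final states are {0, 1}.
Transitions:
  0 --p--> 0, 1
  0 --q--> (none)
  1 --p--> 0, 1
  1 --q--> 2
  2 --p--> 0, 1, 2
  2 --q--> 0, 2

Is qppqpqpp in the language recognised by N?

rejected

Start: {0}
read q: {}
The reachable set is empty and stays empty for the remaining 7 symbols.
Reachable ∩ accepting = {} — empty.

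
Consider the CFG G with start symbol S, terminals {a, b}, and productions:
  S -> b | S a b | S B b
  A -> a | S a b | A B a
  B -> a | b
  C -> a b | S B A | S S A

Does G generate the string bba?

no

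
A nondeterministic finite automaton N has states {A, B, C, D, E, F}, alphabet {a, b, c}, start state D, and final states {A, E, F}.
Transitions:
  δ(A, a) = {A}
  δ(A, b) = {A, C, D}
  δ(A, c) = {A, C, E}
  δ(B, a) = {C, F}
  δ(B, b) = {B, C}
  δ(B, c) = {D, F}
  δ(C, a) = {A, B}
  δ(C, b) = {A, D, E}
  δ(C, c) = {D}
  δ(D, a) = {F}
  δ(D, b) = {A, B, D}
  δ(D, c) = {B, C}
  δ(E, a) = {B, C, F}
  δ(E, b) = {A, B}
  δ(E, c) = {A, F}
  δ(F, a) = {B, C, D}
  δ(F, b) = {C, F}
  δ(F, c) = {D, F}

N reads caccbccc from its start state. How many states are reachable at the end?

Start: {D}
read c: {B, C}
read a: {A, B, C, F}
read c: {A, C, D, E, F}
read c: {A, B, C, D, E, F}
read b: {A, B, C, D, E, F}
read c: {A, B, C, D, E, F}
read c: {A, B, C, D, E, F}
read c: {A, B, C, D, E, F}
Final reachable set {A, B, C, D, E, F} has 6 states.

6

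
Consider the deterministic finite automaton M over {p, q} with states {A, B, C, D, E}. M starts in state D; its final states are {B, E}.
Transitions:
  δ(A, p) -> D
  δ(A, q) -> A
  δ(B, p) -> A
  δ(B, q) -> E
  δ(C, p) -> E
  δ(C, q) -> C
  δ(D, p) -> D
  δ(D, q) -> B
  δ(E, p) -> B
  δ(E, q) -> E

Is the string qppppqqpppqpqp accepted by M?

D --q--> B
B --p--> A
A --p--> D
D --p--> D
D --p--> D
D --q--> B
B --q--> E
E --p--> B
B --p--> A
A --p--> D
D --q--> B
B --p--> A
A --q--> A
A --p--> D
End in state D, which is not an accepting state.

rejected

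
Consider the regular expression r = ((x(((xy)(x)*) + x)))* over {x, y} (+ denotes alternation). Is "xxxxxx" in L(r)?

Split into 3 pieces xx · xx · xx; each matches (x(((xy)(x)*)+x)).

yes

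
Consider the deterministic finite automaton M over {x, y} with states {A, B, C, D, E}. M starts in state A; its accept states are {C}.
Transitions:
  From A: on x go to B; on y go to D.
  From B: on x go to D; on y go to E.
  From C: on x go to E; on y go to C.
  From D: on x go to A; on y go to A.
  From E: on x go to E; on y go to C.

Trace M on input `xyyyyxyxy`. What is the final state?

A --x--> B
B --y--> E
E --y--> C
C --y--> C
C --y--> C
C --x--> E
E --y--> C
C --x--> E
E --y--> C

C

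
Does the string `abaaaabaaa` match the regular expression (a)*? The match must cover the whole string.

no

abaaaabaaa cannot be split into zero or more pieces each matching a.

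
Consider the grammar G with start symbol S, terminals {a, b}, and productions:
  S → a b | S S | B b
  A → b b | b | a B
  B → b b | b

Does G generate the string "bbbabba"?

no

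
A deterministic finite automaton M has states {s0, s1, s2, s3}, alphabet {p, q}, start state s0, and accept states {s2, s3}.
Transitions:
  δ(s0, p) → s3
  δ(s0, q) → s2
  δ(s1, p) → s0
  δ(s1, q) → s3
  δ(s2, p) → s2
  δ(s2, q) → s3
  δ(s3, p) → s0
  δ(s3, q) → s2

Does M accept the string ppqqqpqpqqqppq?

s0 --p--> s3
s3 --p--> s0
s0 --q--> s2
s2 --q--> s3
s3 --q--> s2
s2 --p--> s2
s2 --q--> s3
s3 --p--> s0
s0 --q--> s2
s2 --q--> s3
s3 --q--> s2
s2 --p--> s2
s2 --p--> s2
s2 --q--> s3
End in state s3, which is an accepting state.

accepted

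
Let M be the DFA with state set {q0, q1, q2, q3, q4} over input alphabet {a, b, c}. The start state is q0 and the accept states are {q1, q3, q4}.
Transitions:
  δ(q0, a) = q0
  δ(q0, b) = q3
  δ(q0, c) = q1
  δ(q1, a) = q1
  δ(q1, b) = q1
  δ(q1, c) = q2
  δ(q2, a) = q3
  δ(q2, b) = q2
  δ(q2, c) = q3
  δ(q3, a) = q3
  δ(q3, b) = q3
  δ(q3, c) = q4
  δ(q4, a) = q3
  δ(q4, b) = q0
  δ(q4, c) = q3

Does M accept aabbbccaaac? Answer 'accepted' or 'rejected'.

accepted

q0 --a--> q0
q0 --a--> q0
q0 --b--> q3
q3 --b--> q3
q3 --b--> q3
q3 --c--> q4
q4 --c--> q3
q3 --a--> q3
q3 --a--> q3
q3 --a--> q3
q3 --c--> q4
End in state q4, which is an accepting state.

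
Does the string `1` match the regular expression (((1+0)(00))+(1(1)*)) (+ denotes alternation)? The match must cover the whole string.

The right alternative (1(1)*) matches 1.

yes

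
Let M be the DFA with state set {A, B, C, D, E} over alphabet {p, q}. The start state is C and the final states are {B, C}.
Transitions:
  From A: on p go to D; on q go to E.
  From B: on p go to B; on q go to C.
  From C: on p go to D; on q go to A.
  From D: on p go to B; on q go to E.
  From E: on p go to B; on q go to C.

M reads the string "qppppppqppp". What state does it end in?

B

C --q--> A
A --p--> D
D --p--> B
B --p--> B
B --p--> B
B --p--> B
B --p--> B
B --q--> C
C --p--> D
D --p--> B
B --p--> B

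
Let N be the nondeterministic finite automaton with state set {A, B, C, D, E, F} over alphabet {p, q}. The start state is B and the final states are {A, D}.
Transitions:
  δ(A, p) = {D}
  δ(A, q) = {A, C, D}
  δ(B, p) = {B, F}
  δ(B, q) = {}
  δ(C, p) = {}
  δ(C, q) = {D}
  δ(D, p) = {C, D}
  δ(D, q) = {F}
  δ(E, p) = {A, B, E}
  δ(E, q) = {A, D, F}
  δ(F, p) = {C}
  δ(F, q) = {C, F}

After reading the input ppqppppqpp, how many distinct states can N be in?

2

Start: {B}
read p: {B, F}
read p: {B, C, F}
read q: {C, D, F}
read p: {C, D}
read p: {C, D}
read p: {C, D}
read p: {C, D}
read q: {D, F}
read p: {C, D}
read p: {C, D}
Final reachable set {C, D} has 2 states.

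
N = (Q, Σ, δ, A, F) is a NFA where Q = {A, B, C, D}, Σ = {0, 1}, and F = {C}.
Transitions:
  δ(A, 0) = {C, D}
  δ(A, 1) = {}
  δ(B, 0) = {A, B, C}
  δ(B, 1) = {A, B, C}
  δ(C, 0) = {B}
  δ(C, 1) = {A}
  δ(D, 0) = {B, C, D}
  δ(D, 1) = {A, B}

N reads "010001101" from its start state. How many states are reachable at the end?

3

Start: {A}
read 0: {C, D}
read 1: {A, B}
read 0: {A, B, C, D}
read 0: {A, B, C, D}
read 0: {A, B, C, D}
read 1: {A, B, C}
read 1: {A, B, C}
read 0: {A, B, C, D}
read 1: {A, B, C}
Final reachable set {A, B, C} has 3 states.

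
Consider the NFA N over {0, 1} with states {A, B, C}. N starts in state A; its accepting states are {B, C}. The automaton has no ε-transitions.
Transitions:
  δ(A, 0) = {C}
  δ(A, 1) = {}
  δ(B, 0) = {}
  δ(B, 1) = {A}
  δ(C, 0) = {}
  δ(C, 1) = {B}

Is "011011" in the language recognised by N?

Start: {A}
read 0: {C}
read 1: {B}
read 1: {A}
read 0: {C}
read 1: {B}
read 1: {A}
Reachable ∩ accepting = {} — empty.

rejected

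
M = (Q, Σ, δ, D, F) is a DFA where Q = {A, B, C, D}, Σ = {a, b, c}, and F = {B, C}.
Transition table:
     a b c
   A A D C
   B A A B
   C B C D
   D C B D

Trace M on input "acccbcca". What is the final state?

D --a--> C
C --c--> D
D --c--> D
D --c--> D
D --b--> B
B --c--> B
B --c--> B
B --a--> A

A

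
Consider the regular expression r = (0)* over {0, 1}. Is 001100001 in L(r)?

no

001100001 cannot be split into zero or more pieces each matching 0.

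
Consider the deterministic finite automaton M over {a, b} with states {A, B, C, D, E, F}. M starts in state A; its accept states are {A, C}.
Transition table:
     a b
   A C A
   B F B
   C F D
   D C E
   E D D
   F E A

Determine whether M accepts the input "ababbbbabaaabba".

A --a--> C
C --b--> D
D --a--> C
C --b--> D
D --b--> E
E --b--> D
D --b--> E
E --a--> D
D --b--> E
E --a--> D
D --a--> C
C --a--> F
F --b--> A
A --b--> A
A --a--> C
End in state C, which is an accepting state.

accepted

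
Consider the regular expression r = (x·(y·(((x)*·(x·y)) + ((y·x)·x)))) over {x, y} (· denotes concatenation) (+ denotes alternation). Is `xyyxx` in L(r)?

Split as x·yyxx: x matches x and (y·(((x)*·(x·y))+((y·x)·x))) matches yyxx.

yes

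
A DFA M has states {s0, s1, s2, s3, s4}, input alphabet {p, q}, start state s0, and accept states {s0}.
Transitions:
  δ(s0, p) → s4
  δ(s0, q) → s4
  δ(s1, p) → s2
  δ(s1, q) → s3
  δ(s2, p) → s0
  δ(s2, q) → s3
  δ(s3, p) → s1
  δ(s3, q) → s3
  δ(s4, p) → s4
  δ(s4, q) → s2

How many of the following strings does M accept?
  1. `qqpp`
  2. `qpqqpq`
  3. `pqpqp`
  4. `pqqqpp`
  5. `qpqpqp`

`qqpp`: rejected
`qpqqpq`: rejected
`pqpqp`: rejected
`pqqqpp`: rejected
`qpqpqp`: rejected

0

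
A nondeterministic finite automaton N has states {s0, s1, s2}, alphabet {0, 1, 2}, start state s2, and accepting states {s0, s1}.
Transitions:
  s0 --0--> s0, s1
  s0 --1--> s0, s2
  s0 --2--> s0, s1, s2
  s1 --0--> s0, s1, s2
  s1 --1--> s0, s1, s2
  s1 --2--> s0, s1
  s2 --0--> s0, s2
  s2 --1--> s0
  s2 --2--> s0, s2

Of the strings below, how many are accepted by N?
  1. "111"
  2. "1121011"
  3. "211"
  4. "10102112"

4

"111": accepted
"1121011": accepted
"211": accepted
"10102112": accepted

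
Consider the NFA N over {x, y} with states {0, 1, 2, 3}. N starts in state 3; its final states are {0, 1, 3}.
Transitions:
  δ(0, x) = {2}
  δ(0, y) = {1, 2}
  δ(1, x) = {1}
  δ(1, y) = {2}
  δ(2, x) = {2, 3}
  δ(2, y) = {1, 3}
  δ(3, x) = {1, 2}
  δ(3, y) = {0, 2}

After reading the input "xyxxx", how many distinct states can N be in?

3

Start: {3}
read x: {1, 2}
read y: {1, 2, 3}
read x: {1, 2, 3}
read x: {1, 2, 3}
read x: {1, 2, 3}
Final reachable set {1, 2, 3} has 3 states.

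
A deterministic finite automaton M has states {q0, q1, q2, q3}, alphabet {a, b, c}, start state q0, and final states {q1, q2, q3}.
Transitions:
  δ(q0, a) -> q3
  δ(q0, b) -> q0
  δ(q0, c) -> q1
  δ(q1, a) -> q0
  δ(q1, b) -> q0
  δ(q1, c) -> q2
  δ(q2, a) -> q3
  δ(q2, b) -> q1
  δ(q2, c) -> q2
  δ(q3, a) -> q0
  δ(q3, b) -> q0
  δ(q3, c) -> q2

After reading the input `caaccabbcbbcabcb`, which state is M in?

q0 --c--> q1
q1 --a--> q0
q0 --a--> q3
q3 --c--> q2
q2 --c--> q2
q2 --a--> q3
q3 --b--> q0
q0 --b--> q0
q0 --c--> q1
q1 --b--> q0
q0 --b--> q0
q0 --c--> q1
q1 --a--> q0
q0 --b--> q0
q0 --c--> q1
q1 --b--> q0

q0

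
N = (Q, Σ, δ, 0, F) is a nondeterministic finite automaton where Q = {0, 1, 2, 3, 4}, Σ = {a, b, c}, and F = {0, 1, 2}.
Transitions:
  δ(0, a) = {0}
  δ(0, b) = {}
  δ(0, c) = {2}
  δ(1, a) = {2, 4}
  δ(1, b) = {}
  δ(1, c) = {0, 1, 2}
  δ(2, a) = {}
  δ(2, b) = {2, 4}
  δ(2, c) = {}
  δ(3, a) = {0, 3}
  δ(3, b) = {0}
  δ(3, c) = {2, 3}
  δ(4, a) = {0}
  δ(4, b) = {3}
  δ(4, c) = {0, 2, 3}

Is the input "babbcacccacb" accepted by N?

Start: {0}
read b: {}
The reachable set is empty and stays empty for the remaining 11 symbols.
Reachable ∩ accepting = {} — empty.

rejected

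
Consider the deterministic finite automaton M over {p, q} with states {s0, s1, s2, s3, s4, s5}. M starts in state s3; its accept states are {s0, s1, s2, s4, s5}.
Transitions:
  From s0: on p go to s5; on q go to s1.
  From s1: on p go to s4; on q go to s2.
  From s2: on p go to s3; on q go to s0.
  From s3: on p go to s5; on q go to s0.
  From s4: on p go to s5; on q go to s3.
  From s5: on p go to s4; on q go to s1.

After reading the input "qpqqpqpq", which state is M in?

s1

s3 --q--> s0
s0 --p--> s5
s5 --q--> s1
s1 --q--> s2
s2 --p--> s3
s3 --q--> s0
s0 --p--> s5
s5 --q--> s1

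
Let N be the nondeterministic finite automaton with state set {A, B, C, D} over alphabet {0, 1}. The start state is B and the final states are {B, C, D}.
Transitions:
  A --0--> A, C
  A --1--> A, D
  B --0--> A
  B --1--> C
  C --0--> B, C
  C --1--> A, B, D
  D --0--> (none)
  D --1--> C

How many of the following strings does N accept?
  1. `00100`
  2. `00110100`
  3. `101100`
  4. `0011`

`00100`: accepted
`00110100`: accepted
`101100`: accepted
`0011`: accepted

4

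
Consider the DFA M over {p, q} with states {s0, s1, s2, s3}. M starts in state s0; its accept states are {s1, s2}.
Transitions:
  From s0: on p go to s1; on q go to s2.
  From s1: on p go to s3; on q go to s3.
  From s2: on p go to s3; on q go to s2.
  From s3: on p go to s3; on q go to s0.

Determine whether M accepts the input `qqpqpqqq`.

s0 --q--> s2
s2 --q--> s2
s2 --p--> s3
s3 --q--> s0
s0 --p--> s1
s1 --q--> s3
s3 --q--> s0
s0 --q--> s2
End in state s2, which is an accepting state.

accepted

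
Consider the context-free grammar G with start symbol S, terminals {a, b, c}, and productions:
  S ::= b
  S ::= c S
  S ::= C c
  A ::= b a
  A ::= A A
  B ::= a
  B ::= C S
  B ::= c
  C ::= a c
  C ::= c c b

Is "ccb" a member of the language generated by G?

yes

S ⇒ cS ⇒ ccS ⇒ ccb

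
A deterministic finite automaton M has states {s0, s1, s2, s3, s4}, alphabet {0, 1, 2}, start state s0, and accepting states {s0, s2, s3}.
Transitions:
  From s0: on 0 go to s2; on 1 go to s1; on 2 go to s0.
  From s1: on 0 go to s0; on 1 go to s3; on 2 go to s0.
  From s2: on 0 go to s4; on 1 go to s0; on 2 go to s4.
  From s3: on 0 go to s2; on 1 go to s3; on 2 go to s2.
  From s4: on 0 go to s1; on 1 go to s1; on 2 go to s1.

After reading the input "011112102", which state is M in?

s4

s0 --0--> s2
s2 --1--> s0
s0 --1--> s1
s1 --1--> s3
s3 --1--> s3
s3 --2--> s2
s2 --1--> s0
s0 --0--> s2
s2 --2--> s4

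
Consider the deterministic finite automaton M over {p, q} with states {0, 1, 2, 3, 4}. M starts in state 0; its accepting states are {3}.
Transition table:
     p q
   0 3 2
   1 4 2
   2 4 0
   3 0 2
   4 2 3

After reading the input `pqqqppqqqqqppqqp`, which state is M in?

0 --p--> 3
3 --q--> 2
2 --q--> 0
0 --q--> 2
2 --p--> 4
4 --p--> 2
2 --q--> 0
0 --q--> 2
2 --q--> 0
0 --q--> 2
2 --q--> 0
0 --p--> 3
3 --p--> 0
0 --q--> 2
2 --q--> 0
0 --p--> 3

3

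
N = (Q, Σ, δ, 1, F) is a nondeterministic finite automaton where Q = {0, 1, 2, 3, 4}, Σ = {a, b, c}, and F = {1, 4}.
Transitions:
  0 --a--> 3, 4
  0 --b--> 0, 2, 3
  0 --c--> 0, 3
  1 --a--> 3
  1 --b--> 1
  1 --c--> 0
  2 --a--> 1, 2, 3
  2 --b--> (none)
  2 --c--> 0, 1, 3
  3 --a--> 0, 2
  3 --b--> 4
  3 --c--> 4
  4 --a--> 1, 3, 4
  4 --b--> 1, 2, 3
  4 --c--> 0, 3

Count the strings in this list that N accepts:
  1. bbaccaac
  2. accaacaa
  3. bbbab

3

bbaccaac: accepted
accaacaa: accepted
bbbab: accepted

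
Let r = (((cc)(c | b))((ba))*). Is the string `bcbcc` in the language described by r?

no

No split of bcbcc into u·v has ((cc)(c|b)) matching u and ((ba))* matching v.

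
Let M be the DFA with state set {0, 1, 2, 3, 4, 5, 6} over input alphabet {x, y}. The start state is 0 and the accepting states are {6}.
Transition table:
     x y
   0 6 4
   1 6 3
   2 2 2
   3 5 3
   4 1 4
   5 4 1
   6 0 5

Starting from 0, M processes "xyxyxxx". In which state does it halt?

0

0 --x--> 6
6 --y--> 5
5 --x--> 4
4 --y--> 4
4 --x--> 1
1 --x--> 6
6 --x--> 0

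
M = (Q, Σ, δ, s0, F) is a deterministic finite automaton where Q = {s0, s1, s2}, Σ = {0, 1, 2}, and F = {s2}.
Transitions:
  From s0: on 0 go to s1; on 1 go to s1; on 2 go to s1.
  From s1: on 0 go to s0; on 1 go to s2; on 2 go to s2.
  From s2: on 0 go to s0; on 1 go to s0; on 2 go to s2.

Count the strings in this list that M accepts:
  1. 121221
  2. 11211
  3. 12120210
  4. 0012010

121221: rejected
11211: rejected
12120210: rejected
0012010: rejected

0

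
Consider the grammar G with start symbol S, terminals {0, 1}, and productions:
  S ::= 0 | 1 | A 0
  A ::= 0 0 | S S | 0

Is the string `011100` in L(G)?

no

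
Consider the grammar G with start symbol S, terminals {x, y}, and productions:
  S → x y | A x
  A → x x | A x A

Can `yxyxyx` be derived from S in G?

no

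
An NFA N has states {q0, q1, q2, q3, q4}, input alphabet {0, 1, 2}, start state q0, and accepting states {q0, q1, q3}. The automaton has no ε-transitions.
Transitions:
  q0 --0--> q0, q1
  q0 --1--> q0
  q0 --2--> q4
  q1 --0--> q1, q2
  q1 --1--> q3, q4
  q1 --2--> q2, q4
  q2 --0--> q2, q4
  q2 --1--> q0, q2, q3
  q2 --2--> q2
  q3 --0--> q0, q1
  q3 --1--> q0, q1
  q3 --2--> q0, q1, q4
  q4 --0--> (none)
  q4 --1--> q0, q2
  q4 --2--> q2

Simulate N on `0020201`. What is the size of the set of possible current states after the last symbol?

Start: {q0}
read 0: {q0, q1}
read 0: {q0, q1, q2}
read 2: {q2, q4}
read 0: {q2, q4}
read 2: {q2}
read 0: {q2, q4}
read 1: {q0, q2, q3}
Final reachable set {q0, q2, q3} has 3 states.

3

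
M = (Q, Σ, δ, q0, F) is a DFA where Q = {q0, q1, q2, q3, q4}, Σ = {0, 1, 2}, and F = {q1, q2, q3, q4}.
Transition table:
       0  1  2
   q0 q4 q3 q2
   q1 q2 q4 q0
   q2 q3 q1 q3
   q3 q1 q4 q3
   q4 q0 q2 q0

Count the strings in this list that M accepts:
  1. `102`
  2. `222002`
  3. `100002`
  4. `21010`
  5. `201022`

`102`: rejected
`222002`: accepted
`100002`: rejected
`21010`: accepted
`201022`: accepted

3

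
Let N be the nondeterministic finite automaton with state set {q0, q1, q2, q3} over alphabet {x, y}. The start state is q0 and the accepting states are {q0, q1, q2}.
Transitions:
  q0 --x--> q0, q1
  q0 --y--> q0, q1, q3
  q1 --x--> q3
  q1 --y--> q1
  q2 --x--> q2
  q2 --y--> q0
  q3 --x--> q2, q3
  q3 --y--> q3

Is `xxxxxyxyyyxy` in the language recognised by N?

accepted

Start: {q0}
read x: {q0, q1}
read x: {q0, q1, q3}
read x: {q0, q1, q2, q3}
read x: {q0, q1, q2, q3}
read x: {q0, q1, q2, q3}
read y: {q0, q1, q3}
read x: {q0, q1, q2, q3}
read y: {q0, q1, q3}
read y: {q0, q1, q3}
read y: {q0, q1, q3}
read x: {q0, q1, q2, q3}
read y: {q0, q1, q3}
Reachable ∩ accepting = {q0, q1} — nonempty.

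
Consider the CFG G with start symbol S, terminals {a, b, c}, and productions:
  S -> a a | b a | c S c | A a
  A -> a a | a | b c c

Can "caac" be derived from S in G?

S ⇒ cSc ⇒ caac

yes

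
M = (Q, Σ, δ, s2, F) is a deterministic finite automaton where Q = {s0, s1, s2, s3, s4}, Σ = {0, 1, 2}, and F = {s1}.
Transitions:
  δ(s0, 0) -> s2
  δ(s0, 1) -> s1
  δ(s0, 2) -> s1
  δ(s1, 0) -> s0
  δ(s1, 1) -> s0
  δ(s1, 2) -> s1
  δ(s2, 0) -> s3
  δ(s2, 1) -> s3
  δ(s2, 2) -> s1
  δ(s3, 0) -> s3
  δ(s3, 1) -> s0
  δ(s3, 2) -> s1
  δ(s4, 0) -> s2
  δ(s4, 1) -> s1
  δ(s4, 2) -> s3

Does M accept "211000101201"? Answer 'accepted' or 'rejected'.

accepted

s2 --2--> s1
s1 --1--> s0
s0 --1--> s1
s1 --0--> s0
s0 --0--> s2
s2 --0--> s3
s3 --1--> s0
s0 --0--> s2
s2 --1--> s3
s3 --2--> s1
s1 --0--> s0
s0 --1--> s1
End in state s1, which is an accepting state.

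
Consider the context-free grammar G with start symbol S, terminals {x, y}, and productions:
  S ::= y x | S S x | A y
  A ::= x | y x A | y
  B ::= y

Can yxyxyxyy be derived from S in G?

S ⇒ Ay ⇒ yxAy ⇒ yxyxAy ⇒ yxyxyxAy ⇒ yxyxyxyy

yes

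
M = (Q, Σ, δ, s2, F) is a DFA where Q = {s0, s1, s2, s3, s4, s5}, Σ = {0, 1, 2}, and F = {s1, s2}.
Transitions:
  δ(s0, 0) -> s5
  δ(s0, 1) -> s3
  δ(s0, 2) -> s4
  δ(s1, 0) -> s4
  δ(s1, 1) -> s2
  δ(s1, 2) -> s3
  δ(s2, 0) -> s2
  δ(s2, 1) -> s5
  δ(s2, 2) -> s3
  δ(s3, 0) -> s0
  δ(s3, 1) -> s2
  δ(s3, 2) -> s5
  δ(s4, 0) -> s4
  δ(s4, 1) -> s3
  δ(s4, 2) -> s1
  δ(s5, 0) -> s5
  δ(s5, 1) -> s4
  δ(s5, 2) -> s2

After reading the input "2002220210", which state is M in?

s5

s2 --2--> s3
s3 --0--> s0
s0 --0--> s5
s5 --2--> s2
s2 --2--> s3
s3 --2--> s5
s5 --0--> s5
s5 --2--> s2
s2 --1--> s5
s5 --0--> s5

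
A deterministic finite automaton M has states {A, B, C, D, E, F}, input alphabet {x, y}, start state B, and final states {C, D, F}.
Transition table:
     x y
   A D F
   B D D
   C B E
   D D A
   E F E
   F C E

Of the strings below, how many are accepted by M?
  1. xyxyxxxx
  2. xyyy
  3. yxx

2

xyxyxxxx: accepted
xyyy: rejected
yxx: accepted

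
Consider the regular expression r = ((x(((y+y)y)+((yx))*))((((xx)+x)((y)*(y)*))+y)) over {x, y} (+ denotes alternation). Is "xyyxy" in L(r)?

yes

Split as xyy·xy: (x(((y+y)y)+((yx))*)) matches xyy and ((((xx)+x)((y)*(y)*))+y) matches xy.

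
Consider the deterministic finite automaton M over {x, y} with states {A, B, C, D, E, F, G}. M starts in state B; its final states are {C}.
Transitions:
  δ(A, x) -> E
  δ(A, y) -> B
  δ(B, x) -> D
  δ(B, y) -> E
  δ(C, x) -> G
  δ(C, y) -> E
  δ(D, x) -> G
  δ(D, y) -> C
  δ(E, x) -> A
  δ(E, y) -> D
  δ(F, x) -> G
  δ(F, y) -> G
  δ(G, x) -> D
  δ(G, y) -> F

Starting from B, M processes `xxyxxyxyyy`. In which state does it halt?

F

B --x--> D
D --x--> G
G --y--> F
F --x--> G
G --x--> D
D --y--> C
C --x--> G
G --y--> F
F --y--> G
G --y--> F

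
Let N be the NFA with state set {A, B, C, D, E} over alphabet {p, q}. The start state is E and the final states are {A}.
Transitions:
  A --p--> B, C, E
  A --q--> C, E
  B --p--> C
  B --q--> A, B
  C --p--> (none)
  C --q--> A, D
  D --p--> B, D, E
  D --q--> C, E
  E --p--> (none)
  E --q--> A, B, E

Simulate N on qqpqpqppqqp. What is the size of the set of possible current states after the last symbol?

4

Start: {E}
read q: {A, B, E}
read q: {A, B, C, E}
read p: {B, C, E}
read q: {A, B, D, E}
read p: {B, C, D, E}
read q: {A, B, C, D, E}
read p: {B, C, D, E}
read p: {B, C, D, E}
read q: {A, B, C, D, E}
read q: {A, B, C, D, E}
read p: {B, C, D, E}
Final reachable set {B, C, D, E} has 4 states.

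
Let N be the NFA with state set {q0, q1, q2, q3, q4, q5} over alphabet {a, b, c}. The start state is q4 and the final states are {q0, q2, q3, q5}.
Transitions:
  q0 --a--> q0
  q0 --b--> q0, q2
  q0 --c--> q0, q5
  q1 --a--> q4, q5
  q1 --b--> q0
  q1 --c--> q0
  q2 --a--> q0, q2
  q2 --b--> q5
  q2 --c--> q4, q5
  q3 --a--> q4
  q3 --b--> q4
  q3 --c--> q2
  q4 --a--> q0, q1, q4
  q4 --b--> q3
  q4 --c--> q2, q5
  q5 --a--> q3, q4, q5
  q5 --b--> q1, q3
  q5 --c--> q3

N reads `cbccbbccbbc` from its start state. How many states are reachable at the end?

5

Start: {q4}
read c: {q2, q5}
read b: {q1, q3, q5}
read c: {q0, q2, q3}
read c: {q0, q2, q4, q5}
read b: {q0, q1, q2, q3, q5}
read b: {q0, q1, q2, q3, q4, q5}
read c: {q0, q2, q3, q4, q5}
read c: {q0, q2, q3, q4, q5}
read b: {q0, q1, q2, q3, q4, q5}
read b: {q0, q1, q2, q3, q4, q5}
read c: {q0, q2, q3, q4, q5}
Final reachable set {q0, q2, q3, q4, q5} has 5 states.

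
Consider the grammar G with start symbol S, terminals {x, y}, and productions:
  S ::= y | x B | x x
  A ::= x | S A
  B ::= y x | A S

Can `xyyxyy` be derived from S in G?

no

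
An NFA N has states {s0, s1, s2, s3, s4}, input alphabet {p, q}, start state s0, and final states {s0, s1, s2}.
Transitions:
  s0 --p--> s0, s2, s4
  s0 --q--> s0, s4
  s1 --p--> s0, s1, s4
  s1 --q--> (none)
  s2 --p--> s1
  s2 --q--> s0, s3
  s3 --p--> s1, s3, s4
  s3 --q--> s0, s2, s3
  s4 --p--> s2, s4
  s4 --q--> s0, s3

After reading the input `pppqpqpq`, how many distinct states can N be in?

4

Start: {s0}
read p: {s0, s2, s4}
read p: {s0, s1, s2, s4}
read p: {s0, s1, s2, s4}
read q: {s0, s3, s4}
read p: {s0, s1, s2, s3, s4}
read q: {s0, s2, s3, s4}
read p: {s0, s1, s2, s3, s4}
read q: {s0, s2, s3, s4}
Final reachable set {s0, s2, s3, s4} has 4 states.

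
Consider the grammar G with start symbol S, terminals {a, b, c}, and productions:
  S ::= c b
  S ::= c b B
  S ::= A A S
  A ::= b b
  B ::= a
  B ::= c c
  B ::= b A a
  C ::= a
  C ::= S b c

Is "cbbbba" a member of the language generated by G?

S ⇒ cbB ⇒ cbbAa ⇒ cbbbba

yes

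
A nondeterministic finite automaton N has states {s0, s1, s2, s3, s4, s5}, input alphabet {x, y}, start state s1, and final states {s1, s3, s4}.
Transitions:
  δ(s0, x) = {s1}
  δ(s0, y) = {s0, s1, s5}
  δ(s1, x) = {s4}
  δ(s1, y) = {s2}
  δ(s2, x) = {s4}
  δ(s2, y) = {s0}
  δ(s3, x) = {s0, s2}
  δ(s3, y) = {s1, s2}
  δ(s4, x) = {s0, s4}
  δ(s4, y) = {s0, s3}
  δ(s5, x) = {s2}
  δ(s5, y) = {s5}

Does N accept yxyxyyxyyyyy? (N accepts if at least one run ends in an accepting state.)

Start: {s1}
read y: {s2}
read x: {s4}
read y: {s0, s3}
read x: {s0, s1, s2}
read y: {s0, s1, s2, s5}
read y: {s0, s1, s2, s5}
read x: {s1, s2, s4}
read y: {s0, s2, s3}
read y: {s0, s1, s2, s5}
read y: {s0, s1, s2, s5}
read y: {s0, s1, s2, s5}
read y: {s0, s1, s2, s5}
Reachable ∩ accepting = {s1} — nonempty.

accepted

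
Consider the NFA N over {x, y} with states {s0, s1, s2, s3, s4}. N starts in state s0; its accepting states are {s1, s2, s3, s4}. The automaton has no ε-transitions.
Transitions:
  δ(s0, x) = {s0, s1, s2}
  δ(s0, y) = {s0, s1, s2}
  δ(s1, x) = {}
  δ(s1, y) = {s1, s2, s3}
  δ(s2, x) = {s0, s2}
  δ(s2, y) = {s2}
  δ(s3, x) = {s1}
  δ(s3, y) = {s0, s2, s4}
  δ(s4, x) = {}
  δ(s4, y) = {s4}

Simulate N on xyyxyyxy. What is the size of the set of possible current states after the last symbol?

4

Start: {s0}
read x: {s0, s1, s2}
read y: {s0, s1, s2, s3}
read y: {s0, s1, s2, s3, s4}
read x: {s0, s1, s2}
read y: {s0, s1, s2, s3}
read y: {s0, s1, s2, s3, s4}
read x: {s0, s1, s2}
read y: {s0, s1, s2, s3}
Final reachable set {s0, s1, s2, s3} has 4 states.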